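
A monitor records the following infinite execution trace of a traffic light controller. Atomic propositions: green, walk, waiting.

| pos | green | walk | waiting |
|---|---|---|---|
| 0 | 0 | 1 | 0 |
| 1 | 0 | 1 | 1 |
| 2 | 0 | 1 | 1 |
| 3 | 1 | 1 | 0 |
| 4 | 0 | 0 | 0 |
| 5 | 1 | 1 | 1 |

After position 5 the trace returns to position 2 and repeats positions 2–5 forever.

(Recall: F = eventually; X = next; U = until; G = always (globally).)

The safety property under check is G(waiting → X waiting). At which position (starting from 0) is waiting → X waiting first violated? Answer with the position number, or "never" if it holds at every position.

2

Check waiting → X waiting at each position in order: 0 ✓, 1 ✓.
At position 2 the labels are {waiting, walk} and the next position 3 has {green, walk}, so waiting → X waiting is false there. This is the first violation.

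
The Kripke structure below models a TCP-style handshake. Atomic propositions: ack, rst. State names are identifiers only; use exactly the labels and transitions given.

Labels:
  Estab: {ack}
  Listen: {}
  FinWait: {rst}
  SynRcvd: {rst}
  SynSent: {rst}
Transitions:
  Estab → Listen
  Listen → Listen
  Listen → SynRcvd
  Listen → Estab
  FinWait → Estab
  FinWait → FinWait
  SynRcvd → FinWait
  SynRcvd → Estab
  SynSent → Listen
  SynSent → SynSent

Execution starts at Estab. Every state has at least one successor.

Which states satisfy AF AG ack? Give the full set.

States satisfying AG ack: ∅.
States satisfying AF AG ack: ∅.

none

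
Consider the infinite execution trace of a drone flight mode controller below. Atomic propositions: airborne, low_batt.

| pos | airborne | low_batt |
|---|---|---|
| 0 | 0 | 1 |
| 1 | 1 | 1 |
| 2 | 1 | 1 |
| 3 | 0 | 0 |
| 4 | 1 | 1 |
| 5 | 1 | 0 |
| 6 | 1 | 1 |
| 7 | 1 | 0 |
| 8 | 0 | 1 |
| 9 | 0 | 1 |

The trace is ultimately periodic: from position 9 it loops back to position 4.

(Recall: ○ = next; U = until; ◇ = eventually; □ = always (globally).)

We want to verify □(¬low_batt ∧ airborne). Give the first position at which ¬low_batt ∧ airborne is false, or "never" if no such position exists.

At position 0 the labels are {low_batt}, so ¬low_batt ∧ airborne is false there. This is the first violation.

0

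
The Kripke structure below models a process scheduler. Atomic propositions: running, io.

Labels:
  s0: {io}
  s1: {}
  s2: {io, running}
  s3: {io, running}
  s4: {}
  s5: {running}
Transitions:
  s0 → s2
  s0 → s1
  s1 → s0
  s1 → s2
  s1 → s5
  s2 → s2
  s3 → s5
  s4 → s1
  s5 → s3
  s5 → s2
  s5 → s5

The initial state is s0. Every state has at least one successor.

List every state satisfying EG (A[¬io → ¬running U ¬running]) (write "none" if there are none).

{s0, s1, s4}

States satisfying A[¬io → ¬running U ¬running]: {s0, s1, s4}.
States satisfying EG (A[¬io → ¬running U ¬running]): {s0, s1, s4}.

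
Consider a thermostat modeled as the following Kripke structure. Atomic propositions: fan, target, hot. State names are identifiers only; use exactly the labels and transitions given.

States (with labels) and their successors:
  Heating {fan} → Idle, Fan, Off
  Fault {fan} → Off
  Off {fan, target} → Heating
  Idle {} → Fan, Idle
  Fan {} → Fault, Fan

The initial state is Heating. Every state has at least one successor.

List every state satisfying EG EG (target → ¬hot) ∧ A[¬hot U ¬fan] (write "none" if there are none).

{Idle, Fan}

States satisfying EG (target → ¬hot): {Heating, Fault, Off, Idle, Fan}.
States satisfying EG EG (target → ¬hot): {Heating, Fault, Off, Idle, Fan}.
States satisfying ¬hot: {Heating, Fault, Off, Idle, Fan}.
States satisfying ¬fan: {Idle, Fan}.
States satisfying A[¬hot U ¬fan]: {Idle, Fan}.
States satisfying EG EG (target → ¬hot) ∧ A[¬hot U ¬fan]: {Idle, Fan}.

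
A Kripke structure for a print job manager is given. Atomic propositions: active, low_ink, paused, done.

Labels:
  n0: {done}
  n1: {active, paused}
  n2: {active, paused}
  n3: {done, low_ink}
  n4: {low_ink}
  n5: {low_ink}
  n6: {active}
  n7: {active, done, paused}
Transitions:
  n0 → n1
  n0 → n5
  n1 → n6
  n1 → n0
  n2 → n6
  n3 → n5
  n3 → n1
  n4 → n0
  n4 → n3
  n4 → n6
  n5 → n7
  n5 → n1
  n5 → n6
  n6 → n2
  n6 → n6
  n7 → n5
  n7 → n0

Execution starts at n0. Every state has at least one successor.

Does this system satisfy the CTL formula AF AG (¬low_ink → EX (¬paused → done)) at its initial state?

Does not hold

States satisfying AG (¬low_ink → EX (¬paused → done)): ∅.
States satisfying AF AG (¬low_ink → EX (¬paused → done)): ∅.
There is a path from n0 along which AG (¬low_ink → EX (¬paused → done)) never holds.
n0 ∉ Sat(AF AG (¬low_ink → EX (¬paused → done))).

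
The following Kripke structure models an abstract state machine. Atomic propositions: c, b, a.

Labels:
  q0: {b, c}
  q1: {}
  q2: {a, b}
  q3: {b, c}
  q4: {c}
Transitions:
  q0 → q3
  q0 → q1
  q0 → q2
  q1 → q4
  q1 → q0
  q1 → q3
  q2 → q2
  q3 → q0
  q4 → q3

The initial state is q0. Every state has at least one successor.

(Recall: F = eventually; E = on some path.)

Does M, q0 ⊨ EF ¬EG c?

States satisfying ¬EG c: {q1, q2}.
States satisfying EF ¬EG c: {q0, q1, q2, q3, q4}.
Some path from q0 reaches a state where ¬EG c holds.
q0 ∈ Sat(EF ¬EG c).

Satisfied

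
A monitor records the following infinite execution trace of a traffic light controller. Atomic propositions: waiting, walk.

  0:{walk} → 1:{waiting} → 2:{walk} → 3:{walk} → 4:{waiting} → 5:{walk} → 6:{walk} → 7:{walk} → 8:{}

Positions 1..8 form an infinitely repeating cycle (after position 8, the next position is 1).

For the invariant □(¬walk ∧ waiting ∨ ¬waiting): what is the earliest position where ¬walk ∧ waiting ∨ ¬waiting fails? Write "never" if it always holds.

never

¬walk ∧ waiting ∨ ¬waiting holds at every position 0..8, and those are all the positions the trace ever visits, so the invariant □(¬walk ∧ waiting ∨ ¬waiting) is never violated.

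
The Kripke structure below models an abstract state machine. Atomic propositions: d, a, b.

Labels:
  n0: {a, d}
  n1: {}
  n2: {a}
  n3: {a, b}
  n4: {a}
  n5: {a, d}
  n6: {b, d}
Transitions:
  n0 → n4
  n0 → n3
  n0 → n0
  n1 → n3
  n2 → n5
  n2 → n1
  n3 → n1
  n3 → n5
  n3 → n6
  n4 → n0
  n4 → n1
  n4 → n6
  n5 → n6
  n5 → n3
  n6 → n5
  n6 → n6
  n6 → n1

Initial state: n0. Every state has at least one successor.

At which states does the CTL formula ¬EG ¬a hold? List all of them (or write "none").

States satisfying ¬a: {n1, n6}.
States satisfying EG ¬a: {n6}.
States satisfying ¬EG ¬a: {n0, n1, n2, n3, n4, n5}.

{n0, n1, n2, n3, n4, n5}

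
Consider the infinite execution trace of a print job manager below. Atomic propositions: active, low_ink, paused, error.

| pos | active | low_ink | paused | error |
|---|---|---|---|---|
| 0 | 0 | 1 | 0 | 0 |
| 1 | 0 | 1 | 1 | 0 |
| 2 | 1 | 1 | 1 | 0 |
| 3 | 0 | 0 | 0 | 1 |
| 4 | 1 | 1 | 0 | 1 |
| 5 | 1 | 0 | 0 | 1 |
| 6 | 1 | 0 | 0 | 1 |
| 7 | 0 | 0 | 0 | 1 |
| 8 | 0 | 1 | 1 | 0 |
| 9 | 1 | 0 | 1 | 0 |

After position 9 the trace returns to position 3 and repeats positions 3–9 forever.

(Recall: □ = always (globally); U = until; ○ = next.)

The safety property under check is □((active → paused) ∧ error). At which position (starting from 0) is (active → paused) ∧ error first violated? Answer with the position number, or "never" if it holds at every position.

0

At position 0 the labels are {low_ink}, so (active → paused) ∧ error is false there. This is the first violation.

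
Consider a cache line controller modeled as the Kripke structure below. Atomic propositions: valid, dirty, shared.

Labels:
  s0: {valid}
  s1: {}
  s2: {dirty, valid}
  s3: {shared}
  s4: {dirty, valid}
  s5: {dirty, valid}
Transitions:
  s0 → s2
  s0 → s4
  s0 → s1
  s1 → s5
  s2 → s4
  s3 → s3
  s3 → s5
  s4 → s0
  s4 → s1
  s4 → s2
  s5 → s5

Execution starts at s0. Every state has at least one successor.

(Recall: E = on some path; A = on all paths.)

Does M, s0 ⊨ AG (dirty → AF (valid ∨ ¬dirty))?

States satisfying dirty → AF (valid ∨ ¬dirty): {s0, s1, s2, s3, s4, s5}.
States satisfying AG (dirty → AF (valid ∨ ¬dirty)): {s0, s1, s2, s3, s4, s5}.
Every state reachable from s0 satisfies dirty → AF (valid ∨ ¬dirty).
s0 ∈ Sat(AG (dirty → AF (valid ∨ ¬dirty))).

Holds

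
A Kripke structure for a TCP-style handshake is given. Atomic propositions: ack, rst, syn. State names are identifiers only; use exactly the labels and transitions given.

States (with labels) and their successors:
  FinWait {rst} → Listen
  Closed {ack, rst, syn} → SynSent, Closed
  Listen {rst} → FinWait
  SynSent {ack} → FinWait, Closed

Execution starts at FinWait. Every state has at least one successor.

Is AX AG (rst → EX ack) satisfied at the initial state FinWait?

No

States satisfying AG (rst → EX ack): ∅.
States satisfying AX AG (rst → EX ack): ∅.
FinWait ∉ Sat(AX AG (rst → EX ack)).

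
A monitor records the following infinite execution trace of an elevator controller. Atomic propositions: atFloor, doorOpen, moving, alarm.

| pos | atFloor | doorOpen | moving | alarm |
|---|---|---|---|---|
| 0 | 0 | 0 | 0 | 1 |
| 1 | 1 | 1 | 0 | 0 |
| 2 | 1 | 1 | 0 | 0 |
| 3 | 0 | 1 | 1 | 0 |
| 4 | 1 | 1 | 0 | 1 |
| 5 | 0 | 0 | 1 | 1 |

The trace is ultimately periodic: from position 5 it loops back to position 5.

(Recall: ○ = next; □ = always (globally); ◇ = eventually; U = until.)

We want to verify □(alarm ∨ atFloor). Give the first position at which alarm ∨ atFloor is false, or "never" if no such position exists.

Check alarm ∨ atFloor at each position in order: 0 ✓, 1 ✓, 2 ✓.
At position 3 the labels are {doorOpen, moving}, so alarm ∨ atFloor is false there. This is the first violation.

3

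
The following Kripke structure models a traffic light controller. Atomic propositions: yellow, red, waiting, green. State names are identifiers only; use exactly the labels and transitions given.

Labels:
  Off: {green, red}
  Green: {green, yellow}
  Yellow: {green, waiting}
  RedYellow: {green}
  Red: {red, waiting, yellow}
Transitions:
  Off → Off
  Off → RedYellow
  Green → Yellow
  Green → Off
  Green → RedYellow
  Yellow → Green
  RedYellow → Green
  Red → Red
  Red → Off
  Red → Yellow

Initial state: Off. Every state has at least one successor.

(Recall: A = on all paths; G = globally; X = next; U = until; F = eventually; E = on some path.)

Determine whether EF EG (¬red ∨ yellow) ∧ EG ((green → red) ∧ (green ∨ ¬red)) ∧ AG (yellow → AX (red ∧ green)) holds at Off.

Does not hold

States satisfying EG (¬red ∨ yellow): {Green, Yellow, RedYellow, Red}.
States satisfying EF EG (¬red ∨ yellow): {Off, Green, Yellow, RedYellow, Red}.
States satisfying (green → red) ∧ (green ∨ ¬red): {Off}.
States satisfying EG ((green → red) ∧ (green ∨ ¬red)): {Off}.
States satisfying yellow → AX (red ∧ green): {Off, Yellow, RedYellow}.
States satisfying AG (yellow → AX (red ∧ green)): ∅.
States satisfying EF EG (¬red ∨ yellow) ∧ EG ((green → red) ∧ (green ∨ ¬red)) ∧ AG (yellow → AX (red ∧ green)): ∅.
Off ∉ Sat(EF EG (¬red ∨ yellow) ∧ EG ((green → red) ∧ (green ∨ ¬red)) ∧ AG (yellow → AX (red ∧ green))).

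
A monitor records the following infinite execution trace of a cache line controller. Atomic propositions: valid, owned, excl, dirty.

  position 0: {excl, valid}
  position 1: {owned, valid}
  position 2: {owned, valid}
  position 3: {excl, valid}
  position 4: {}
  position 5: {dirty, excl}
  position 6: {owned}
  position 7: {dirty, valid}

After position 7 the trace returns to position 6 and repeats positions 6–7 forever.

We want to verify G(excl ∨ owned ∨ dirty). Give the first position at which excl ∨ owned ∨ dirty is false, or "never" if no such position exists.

Check excl ∨ owned ∨ dirty at each position in order: 0 ✓, 1 ✓, 2 ✓, 3 ✓.
At position 4 the labels are {}, so excl ∨ owned ∨ dirty is false there. This is the first violation.

4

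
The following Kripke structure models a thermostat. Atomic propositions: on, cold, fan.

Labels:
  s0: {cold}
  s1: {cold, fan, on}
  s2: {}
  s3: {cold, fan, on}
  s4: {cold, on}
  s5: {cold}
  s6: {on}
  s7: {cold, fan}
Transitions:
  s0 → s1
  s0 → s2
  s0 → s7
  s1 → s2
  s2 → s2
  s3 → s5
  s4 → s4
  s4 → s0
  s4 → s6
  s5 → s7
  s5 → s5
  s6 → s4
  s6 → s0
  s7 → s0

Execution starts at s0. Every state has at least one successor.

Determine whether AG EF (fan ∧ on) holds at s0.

States satisfying EF (fan ∧ on): {s0, s1, s3, s4, s5, s6, s7}.
States satisfying AG EF (fan ∧ on): ∅.
s2 is reachable from s0 and violates EF (fan ∧ on), so AG fails at s0.
s0 ∉ Sat(AG EF (fan ∧ on)).

No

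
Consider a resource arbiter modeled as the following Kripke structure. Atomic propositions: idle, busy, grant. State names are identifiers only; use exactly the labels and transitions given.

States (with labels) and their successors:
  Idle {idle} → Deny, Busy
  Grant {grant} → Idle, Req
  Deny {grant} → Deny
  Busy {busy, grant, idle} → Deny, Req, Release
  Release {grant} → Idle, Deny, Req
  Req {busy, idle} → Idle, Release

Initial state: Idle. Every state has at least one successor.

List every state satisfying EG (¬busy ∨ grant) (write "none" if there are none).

States satisfying ¬busy ∨ grant: {Idle, Grant, Deny, Busy, Release}.
States satisfying EG (¬busy ∨ grant): {Idle, Grant, Deny, Busy, Release}.

{Idle, Grant, Deny, Busy, Release}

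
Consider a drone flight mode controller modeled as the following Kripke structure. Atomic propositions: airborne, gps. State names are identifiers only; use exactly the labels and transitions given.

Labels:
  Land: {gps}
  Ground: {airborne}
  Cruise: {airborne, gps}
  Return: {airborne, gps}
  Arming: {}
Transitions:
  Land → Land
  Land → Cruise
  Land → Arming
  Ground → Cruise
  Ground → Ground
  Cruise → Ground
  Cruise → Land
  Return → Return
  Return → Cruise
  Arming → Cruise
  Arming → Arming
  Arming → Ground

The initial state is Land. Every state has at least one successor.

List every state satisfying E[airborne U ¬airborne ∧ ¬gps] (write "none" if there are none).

States satisfying airborne: {Ground, Cruise, Return}.
States satisfying ¬airborne ∧ ¬gps: {Arming}.
States satisfying E[airborne U ¬airborne ∧ ¬gps]: {Arming}.

{Arming}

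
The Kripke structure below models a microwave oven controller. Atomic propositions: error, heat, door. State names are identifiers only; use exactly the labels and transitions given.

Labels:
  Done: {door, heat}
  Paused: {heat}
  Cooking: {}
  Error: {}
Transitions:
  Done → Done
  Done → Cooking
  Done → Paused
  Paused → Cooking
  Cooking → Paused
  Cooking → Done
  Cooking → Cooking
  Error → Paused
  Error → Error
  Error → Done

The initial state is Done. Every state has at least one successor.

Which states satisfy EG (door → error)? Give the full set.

{Paused, Cooking, Error}

States satisfying door → error: {Paused, Cooking, Error}.
States satisfying EG (door → error): {Paused, Cooking, Error}.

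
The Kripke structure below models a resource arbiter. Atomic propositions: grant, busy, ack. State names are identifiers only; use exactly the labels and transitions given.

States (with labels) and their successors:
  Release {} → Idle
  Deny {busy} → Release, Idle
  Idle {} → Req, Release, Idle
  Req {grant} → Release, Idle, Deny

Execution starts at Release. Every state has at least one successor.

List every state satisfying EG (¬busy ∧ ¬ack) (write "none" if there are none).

States satisfying ¬busy ∧ ¬ack: {Release, Idle, Req}.
States satisfying EG (¬busy ∧ ¬ack): {Release, Idle, Req}.

{Release, Idle, Req}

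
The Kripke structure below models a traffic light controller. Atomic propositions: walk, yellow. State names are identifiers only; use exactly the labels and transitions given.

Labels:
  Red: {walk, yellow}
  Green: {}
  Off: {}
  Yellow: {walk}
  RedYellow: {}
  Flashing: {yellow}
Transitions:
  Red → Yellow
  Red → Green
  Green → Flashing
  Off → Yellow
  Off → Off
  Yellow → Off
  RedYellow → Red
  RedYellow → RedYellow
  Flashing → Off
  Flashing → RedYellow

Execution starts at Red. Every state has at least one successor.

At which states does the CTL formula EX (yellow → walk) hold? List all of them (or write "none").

{Red, Off, Yellow, RedYellow, Flashing}

States satisfying yellow → walk: {Red, Green, Off, Yellow, RedYellow}.
States satisfying EX (yellow → walk): {Red, Off, Yellow, RedYellow, Flashing}.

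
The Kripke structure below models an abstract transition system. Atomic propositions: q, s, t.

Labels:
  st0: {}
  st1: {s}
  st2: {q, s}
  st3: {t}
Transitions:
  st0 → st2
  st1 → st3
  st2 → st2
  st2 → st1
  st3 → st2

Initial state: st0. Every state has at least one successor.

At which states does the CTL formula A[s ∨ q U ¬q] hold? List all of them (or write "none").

{st0, st1, st3}

States satisfying s ∨ q: {st1, st2}.
States satisfying ¬q: {st0, st1, st3}.
States satisfying A[s ∨ q U ¬q]: {st0, st1, st3}.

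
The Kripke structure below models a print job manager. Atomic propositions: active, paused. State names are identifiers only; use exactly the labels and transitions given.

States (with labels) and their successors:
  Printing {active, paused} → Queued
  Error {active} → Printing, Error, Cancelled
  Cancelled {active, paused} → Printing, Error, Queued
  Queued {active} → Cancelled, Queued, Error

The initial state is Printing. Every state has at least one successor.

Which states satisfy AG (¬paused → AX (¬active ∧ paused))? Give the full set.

States satisfying ¬paused → AX (¬active ∧ paused): {Printing, Cancelled}.
States satisfying AG (¬paused → AX (¬active ∧ paused)): ∅.

none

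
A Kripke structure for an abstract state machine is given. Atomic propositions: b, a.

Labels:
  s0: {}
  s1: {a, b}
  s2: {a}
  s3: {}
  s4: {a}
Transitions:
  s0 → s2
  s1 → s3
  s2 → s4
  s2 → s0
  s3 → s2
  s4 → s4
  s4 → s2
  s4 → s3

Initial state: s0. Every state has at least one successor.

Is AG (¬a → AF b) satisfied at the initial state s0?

States satisfying ¬a → AF b: {s1, s2, s4}.
States satisfying AG (¬a → AF b): ∅.
s0 is reachable from s0 and violates ¬a → AF b, so AG fails at s0.
s0 ∉ Sat(AG (¬a → AF b)).

Violated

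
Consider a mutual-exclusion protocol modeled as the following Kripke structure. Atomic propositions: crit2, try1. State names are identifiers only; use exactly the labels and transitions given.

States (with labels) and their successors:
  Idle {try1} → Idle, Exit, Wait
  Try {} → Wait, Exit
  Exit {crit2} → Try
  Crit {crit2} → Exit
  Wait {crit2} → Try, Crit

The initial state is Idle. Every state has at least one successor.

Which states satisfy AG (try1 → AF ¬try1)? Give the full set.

States satisfying try1 → AF ¬try1: {Try, Exit, Crit, Wait}.
States satisfying AG (try1 → AF ¬try1): {Try, Exit, Crit, Wait}.

{Try, Exit, Crit, Wait}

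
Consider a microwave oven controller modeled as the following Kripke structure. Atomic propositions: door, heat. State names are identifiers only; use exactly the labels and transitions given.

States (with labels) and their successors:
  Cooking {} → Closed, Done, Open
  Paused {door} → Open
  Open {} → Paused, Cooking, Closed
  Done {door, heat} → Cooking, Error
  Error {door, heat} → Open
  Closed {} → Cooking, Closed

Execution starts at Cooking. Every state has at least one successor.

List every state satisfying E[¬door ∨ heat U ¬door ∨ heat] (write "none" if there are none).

{Cooking, Open, Done, Error, Closed}

States satisfying ¬door ∨ heat: {Cooking, Open, Done, Error, Closed}.
States satisfying E[¬door ∨ heat U ¬door ∨ heat]: {Cooking, Open, Done, Error, Closed}.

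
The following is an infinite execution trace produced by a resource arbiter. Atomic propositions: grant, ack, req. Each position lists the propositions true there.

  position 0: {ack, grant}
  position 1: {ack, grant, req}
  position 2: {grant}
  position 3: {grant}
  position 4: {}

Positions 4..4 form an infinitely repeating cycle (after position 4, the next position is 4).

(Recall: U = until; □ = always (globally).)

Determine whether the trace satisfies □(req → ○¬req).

Satisfied

req → ○¬req holds at every position 0..4, and those are all positions ever visited, so □(req → ○¬req) holds.
Positions where req holds: 1.
Check ○¬req at each: 1→ok.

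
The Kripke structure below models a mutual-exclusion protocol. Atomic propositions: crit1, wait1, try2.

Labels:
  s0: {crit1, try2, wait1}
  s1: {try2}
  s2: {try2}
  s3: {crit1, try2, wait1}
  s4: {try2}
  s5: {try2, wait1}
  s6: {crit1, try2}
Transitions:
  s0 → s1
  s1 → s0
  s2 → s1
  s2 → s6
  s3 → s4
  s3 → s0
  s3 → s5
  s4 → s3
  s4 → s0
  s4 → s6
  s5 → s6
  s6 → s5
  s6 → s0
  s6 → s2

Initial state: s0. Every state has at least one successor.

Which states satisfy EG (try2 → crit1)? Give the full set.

States satisfying try2 → crit1: {s0, s3, s6}.
States satisfying EG (try2 → crit1): ∅.

none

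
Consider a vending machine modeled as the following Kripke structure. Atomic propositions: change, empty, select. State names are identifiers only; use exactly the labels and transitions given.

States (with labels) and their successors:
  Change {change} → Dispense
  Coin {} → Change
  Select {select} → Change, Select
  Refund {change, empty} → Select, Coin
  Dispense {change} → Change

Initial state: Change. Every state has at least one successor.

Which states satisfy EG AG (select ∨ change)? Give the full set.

States satisfying AG (select ∨ change): {Change, Select, Dispense}.
States satisfying EG AG (select ∨ change): {Change, Select, Dispense}.

{Change, Select, Dispense}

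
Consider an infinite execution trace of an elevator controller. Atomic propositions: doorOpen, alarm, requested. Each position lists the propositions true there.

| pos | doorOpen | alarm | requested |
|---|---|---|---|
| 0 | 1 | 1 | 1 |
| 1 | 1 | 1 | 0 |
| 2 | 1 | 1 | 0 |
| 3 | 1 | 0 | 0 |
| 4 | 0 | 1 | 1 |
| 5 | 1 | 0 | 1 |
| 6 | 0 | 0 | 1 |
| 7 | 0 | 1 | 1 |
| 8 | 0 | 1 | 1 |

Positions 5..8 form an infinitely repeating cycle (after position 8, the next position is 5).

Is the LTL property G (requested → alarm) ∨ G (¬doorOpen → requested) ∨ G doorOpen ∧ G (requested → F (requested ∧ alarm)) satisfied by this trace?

Holds

At position 0: G (requested → alarm) ∨ G (¬doorOpen → requested) is true; G doorOpen ∧ G (requested → F (requested ∧ alarm)) is false; so G (requested → alarm) ∨ G (¬doorOpen → requested) ∨ G doorOpen ∧ G (requested → F (requested ∧ alarm)) is true.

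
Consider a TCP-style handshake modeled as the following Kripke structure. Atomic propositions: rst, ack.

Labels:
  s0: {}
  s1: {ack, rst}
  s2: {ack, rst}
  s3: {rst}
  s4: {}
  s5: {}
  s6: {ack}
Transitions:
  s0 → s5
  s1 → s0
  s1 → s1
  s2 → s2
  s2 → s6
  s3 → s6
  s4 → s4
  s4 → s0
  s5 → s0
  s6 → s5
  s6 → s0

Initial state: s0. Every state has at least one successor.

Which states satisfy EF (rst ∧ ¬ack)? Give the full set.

{s3}

States satisfying rst ∧ ¬ack: {s3}.
States satisfying EF (rst ∧ ¬ack): {s3}.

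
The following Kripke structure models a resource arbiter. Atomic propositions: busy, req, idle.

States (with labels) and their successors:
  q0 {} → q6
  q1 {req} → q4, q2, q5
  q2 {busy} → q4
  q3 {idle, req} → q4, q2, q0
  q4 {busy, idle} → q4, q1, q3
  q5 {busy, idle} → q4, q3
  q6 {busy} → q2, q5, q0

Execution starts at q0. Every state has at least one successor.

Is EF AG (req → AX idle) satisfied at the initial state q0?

Does not hold

States satisfying AG (req → AX idle): ∅.
States satisfying EF AG (req → AX idle): ∅.
No suitable path/successor from q0 witnesses the formula.
q0 ∉ Sat(EF AG (req → AX idle)).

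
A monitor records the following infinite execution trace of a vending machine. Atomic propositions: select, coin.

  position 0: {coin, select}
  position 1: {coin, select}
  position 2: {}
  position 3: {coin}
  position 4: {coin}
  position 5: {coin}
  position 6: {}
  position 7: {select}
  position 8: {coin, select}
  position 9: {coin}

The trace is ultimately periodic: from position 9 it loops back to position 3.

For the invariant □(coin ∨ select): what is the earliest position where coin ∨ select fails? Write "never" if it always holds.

2

Check coin ∨ select at each position in order: 0 ✓, 1 ✓.
At position 2 the labels are {}, so coin ∨ select is false there. This is the first violation.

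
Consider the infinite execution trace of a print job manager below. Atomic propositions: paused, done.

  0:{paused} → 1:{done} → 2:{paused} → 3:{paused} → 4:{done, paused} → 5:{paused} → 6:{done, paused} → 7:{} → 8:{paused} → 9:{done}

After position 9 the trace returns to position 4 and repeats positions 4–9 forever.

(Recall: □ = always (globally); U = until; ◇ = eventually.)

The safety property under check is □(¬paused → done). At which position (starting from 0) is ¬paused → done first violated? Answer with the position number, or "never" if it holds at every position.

Check ¬paused → done at each position in order: 0 ✓, 1 ✓, 2 ✓, 3 ✓, 4 ✓, 5 ✓, 6 ✓.
At position 7 the labels are {}, so ¬paused → done is false there. This is the first violation.

7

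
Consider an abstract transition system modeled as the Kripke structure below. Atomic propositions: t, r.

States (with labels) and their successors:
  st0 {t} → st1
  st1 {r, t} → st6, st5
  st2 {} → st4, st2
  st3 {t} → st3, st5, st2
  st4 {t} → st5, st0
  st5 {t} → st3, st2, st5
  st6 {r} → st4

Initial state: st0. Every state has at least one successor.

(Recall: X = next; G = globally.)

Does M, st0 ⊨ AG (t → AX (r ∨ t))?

No

States satisfying t → AX (r ∨ t): {st0, st1, st2, st4, st6}.
States satisfying AG (t → AX (r ∨ t)): ∅.
st3 is reachable from st0 and violates t → AX (r ∨ t), so AG fails at st0.
st0 ∉ Sat(AG (t → AX (r ∨ t))).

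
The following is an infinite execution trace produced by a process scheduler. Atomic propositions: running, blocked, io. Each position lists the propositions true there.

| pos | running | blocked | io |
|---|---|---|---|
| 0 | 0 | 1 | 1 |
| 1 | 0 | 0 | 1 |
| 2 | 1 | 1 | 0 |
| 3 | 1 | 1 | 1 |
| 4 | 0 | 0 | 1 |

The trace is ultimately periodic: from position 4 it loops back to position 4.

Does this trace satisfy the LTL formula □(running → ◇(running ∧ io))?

Holds

running → ◇(running ∧ io) holds at every position 0..4, and those are all positions ever visited, so □(running → ◇(running ∧ io)) holds.
Positions where running holds: 2, 3.
Check ◇(running ∧ io) at each: 2→ok, 3→ok.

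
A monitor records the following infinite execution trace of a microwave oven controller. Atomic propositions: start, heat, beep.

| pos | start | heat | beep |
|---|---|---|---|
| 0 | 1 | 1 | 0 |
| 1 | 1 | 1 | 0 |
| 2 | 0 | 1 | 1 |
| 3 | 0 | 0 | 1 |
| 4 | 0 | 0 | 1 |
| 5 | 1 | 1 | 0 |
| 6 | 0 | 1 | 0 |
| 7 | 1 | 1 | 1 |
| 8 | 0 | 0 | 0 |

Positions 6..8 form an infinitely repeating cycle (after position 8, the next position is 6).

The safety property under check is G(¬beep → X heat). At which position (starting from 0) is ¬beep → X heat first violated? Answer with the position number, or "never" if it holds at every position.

never

¬beep → X heat holds at every position 0..8, and those are all the positions the trace ever visits, so the invariant G(¬beep → X heat) is never violated.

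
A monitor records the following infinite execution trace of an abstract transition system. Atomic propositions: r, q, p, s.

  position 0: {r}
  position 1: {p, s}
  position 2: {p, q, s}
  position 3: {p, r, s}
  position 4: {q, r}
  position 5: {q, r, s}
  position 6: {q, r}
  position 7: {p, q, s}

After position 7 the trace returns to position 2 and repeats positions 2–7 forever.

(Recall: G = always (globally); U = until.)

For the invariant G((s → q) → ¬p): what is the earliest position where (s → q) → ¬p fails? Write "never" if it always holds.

Check (s → q) → ¬p at each position in order: 0 ✓, 1 ✓.
At position 2 the labels are {p, q, s}, so (s → q) → ¬p is false there. This is the first violation.

2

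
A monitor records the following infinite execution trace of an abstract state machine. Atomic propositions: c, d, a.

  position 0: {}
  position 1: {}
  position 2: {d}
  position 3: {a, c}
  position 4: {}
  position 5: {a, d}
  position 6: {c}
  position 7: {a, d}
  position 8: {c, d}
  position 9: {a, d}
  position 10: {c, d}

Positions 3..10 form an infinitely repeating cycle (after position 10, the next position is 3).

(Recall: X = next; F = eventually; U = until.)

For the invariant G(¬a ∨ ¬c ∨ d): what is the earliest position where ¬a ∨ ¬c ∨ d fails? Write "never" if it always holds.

3

Check ¬a ∨ ¬c ∨ d at each position in order: 0 ✓, 1 ✓, 2 ✓.
At position 3 the labels are {a, c}, so ¬a ∨ ¬c ∨ d is false there. This is the first violation.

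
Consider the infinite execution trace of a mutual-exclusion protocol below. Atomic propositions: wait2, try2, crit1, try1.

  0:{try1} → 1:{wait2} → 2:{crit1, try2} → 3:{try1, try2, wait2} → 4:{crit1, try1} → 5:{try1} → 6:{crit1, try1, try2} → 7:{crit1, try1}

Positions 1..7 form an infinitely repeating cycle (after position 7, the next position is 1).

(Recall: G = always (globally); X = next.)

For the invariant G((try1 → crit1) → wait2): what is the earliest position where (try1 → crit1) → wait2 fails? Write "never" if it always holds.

Check (try1 → crit1) → wait2 at each position in order: 0 ✓, 1 ✓.
At position 2 the labels are {crit1, try2}, so (try1 → crit1) → wait2 is false there. This is the first violation.

2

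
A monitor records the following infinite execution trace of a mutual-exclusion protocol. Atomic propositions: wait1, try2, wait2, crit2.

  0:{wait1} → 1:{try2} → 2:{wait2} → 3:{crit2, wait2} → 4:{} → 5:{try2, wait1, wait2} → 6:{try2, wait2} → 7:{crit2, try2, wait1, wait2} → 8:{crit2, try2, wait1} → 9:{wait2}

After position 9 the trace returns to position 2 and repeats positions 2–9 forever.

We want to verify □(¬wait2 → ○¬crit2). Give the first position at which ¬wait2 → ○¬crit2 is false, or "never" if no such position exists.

¬wait2 → ○¬crit2 holds at every position 0..9, and those are all the positions the trace ever visits, so the invariant □(¬wait2 → ○¬crit2) is never violated.

never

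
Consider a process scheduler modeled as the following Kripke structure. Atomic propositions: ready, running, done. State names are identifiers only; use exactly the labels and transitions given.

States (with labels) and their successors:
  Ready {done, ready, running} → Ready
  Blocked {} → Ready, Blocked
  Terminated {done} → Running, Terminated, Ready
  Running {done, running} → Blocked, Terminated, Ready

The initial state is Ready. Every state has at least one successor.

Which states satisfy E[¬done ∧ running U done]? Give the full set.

{Ready, Terminated, Running}

States satisfying ¬done ∧ running: ∅.
States satisfying done: {Ready, Terminated, Running}.
States satisfying E[¬done ∧ running U done]: {Ready, Terminated, Running}.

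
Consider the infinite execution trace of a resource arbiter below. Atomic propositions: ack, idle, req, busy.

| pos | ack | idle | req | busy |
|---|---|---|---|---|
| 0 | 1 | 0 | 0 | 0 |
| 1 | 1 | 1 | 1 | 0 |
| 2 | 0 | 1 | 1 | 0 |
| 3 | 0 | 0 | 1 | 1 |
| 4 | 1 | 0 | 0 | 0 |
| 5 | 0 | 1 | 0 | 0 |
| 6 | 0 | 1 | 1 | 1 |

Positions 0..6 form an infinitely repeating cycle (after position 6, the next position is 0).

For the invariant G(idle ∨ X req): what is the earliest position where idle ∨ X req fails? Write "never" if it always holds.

3

Check idle ∨ X req at each position in order: 0 ✓, 1 ✓, 2 ✓.
At position 3 the labels are {busy, req} and the next position 4 has {ack}, so idle ∨ X req is false there. This is the first violation.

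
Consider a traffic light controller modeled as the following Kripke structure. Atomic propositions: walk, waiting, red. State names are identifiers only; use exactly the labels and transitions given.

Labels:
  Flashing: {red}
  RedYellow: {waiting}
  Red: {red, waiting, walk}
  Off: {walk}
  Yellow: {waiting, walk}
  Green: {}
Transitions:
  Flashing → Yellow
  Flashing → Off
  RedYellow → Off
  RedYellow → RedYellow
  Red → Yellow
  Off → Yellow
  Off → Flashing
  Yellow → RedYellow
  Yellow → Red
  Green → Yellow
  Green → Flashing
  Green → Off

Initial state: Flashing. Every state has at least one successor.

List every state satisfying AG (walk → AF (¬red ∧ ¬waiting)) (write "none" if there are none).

none

States satisfying walk → AF (¬red ∧ ¬waiting): {Flashing, RedYellow, Off, Green}.
States satisfying AG (walk → AF (¬red ∧ ¬waiting)): ∅.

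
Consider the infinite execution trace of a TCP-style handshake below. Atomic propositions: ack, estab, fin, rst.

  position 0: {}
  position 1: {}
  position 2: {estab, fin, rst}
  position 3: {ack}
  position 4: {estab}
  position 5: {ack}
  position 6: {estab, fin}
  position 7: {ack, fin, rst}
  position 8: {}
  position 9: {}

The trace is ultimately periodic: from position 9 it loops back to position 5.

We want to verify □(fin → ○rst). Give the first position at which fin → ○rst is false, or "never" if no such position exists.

Check fin → ○rst at each position in order: 0 ✓, 1 ✓.
At position 2 the labels are {estab, fin, rst} and the next position 3 has {ack}, so fin → ○rst is false there. This is the first violation.

2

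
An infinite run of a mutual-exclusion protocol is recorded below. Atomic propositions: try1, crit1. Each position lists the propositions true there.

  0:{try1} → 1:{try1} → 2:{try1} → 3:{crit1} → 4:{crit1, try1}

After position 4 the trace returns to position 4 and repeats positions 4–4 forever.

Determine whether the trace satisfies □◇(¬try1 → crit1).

Holds

◇(¬try1 → crit1) holds at every position 0..4, and those are all positions ever visited, so □◇(¬try1 → crit1) holds.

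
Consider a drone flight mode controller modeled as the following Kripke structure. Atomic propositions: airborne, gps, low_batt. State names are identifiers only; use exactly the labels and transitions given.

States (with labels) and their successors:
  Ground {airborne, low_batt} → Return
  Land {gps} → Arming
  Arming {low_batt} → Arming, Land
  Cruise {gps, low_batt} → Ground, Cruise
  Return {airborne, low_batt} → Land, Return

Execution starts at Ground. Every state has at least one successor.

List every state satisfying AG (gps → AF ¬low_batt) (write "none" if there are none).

{Ground, Land, Arming, Return}

States satisfying gps → AF ¬low_batt: {Ground, Land, Arming, Return}.
States satisfying AG (gps → AF ¬low_batt): {Ground, Land, Arming, Return}.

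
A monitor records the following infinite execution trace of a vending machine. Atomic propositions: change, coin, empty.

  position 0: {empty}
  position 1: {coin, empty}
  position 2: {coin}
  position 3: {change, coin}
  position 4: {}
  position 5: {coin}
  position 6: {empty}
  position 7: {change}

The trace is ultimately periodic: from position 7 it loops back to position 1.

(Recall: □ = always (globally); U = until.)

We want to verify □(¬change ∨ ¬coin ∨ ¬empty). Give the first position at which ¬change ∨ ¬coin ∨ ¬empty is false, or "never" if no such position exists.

¬change ∨ ¬coin ∨ ¬empty holds at every position 0..7, and those are all the positions the trace ever visits, so the invariant □(¬change ∨ ¬coin ∨ ¬empty) is never violated.

never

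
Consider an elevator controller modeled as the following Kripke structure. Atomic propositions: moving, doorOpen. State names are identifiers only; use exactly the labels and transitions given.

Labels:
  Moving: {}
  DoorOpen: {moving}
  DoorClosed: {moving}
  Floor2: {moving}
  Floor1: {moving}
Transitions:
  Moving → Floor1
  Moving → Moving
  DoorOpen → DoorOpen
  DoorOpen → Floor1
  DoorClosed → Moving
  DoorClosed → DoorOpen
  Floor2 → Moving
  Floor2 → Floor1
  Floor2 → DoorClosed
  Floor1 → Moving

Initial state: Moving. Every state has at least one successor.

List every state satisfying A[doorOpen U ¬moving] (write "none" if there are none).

States satisfying doorOpen: ∅.
States satisfying ¬moving: {Moving}.
States satisfying A[doorOpen U ¬moving]: {Moving}.

{Moving}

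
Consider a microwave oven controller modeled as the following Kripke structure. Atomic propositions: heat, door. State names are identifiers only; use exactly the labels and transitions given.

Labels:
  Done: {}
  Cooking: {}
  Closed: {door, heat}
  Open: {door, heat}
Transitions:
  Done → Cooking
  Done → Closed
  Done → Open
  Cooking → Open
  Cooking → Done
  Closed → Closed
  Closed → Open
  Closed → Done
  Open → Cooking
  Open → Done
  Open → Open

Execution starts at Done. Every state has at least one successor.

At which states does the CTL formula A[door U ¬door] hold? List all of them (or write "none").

States satisfying door: {Closed, Open}.
States satisfying ¬door: {Done, Cooking}.
States satisfying A[door U ¬door]: {Done, Cooking}.

{Done, Cooking}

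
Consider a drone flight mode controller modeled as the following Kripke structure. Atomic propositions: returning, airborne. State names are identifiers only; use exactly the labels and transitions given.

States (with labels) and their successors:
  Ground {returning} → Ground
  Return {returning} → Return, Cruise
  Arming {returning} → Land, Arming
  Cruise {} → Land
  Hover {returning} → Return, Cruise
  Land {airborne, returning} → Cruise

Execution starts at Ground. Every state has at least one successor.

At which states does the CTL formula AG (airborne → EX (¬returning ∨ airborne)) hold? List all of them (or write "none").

States satisfying airborne → EX (¬returning ∨ airborne): {Ground, Return, Arming, Cruise, Hover, Land}.
States satisfying AG (airborne → EX (¬returning ∨ airborne)): {Ground, Return, Arming, Cruise, Hover, Land}.

{Ground, Return, Arming, Cruise, Hover, Land}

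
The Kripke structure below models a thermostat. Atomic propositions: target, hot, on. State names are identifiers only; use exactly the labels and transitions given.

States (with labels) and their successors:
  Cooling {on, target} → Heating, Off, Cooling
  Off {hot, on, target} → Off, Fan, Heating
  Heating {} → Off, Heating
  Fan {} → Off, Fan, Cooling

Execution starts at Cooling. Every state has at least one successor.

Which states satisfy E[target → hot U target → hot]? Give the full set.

{Off, Heating, Fan}

States satisfying target → hot: {Off, Heating, Fan}.
States satisfying E[target → hot U target → hot]: {Off, Heating, Fan}.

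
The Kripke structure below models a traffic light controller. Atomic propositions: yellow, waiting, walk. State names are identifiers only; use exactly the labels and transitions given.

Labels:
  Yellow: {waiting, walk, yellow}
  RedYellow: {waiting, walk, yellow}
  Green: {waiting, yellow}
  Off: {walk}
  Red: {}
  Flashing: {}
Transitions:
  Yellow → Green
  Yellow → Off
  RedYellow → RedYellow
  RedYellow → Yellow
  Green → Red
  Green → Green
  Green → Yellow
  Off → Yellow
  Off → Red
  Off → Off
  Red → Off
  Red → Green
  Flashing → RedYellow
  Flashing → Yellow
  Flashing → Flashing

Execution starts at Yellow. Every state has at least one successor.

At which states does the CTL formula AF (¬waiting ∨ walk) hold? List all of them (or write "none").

{Yellow, RedYellow, Off, Red, Flashing}

States satisfying ¬waiting ∨ walk: {Yellow, RedYellow, Off, Red, Flashing}.
States satisfying AF (¬waiting ∨ walk): {Yellow, RedYellow, Off, Red, Flashing}.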